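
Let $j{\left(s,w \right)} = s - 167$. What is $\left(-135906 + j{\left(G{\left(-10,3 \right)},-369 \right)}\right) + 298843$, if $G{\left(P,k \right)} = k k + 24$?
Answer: $162803$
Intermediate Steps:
$G{\left(P,k \right)} = 24 + k^{2}$ ($G{\left(P,k \right)} = k^{2} + 24 = 24 + k^{2}$)
$j{\left(s,w \right)} = -167 + s$ ($j{\left(s,w \right)} = s - 167 = -167 + s$)
$\left(-135906 + j{\left(G{\left(-10,3 \right)},-369 \right)}\right) + 298843 = \left(-135906 - \left(143 - 9\right)\right) + 298843 = \left(-135906 + \left(-167 + \left(24 + 9\right)\right)\right) + 298843 = \left(-135906 + \left(-167 + 33\right)\right) + 298843 = \left(-135906 - 134\right) + 298843 = -136040 + 298843 = 162803$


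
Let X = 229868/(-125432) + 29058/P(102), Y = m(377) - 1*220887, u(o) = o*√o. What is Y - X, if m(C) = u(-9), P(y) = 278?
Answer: -963241474363/4358762 - 27*I ≈ -2.2099e+5 - 27.0*I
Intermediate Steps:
u(o) = o^(3/2)
m(C) = -27*I (m(C) = (-9)^(3/2) = -27*I)
Y = -220887 - 27*I (Y = -27*I - 1*220887 = -27*I - 220887 = -220887 - 27*I ≈ -2.2089e+5 - 27.0*I)
X = 447612469/4358762 (X = 229868/(-125432) + 29058/278 = 229868*(-1/125432) + 29058*(1/278) = -57467/31358 + 14529/139 = 447612469/4358762 ≈ 102.69)
Y - X = (-220887 - 27*I) - 1*447612469/4358762 = (-220887 - 27*I) - 447612469/4358762 = -963241474363/4358762 - 27*I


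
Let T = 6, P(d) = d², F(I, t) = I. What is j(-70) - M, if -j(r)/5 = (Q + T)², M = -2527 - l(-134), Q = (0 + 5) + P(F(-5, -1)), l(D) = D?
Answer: -4087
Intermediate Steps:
Q = 30 (Q = (0 + 5) + (-5)² = 5 + 25 = 30)
M = -2393 (M = -2527 - 1*(-134) = -2527 + 134 = -2393)
j(r) = -6480 (j(r) = -5*(30 + 6)² = -5*36² = -5*1296 = -6480)
j(-70) - M = -6480 - 1*(-2393) = -6480 + 2393 = -4087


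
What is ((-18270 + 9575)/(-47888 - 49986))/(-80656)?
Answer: -8695/7894125344 ≈ -1.1015e-6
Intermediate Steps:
((-18270 + 9575)/(-47888 - 49986))/(-80656) = -8695/(-97874)*(-1/80656) = -8695*(-1/97874)*(-1/80656) = (8695/97874)*(-1/80656) = -8695/7894125344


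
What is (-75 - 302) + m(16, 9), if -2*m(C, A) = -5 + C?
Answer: -765/2 ≈ -382.50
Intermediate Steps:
m(C, A) = 5/2 - C/2 (m(C, A) = -(-5 + C)/2 = 5/2 - C/2)
(-75 - 302) + m(16, 9) = (-75 - 302) + (5/2 - ½*16) = -377 + (5/2 - 8) = -377 - 11/2 = -765/2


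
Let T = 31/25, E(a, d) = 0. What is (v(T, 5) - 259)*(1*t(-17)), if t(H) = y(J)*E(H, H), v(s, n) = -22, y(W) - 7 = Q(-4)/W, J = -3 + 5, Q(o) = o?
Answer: 0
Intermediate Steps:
T = 31/25 (T = 31*(1/25) = 31/25 ≈ 1.2400)
J = 2
y(W) = 7 - 4/W
t(H) = 0 (t(H) = (7 - 4/2)*0 = (7 - 4*½)*0 = (7 - 2)*0 = 5*0 = 0)
(v(T, 5) - 259)*(1*t(-17)) = (-22 - 259)*(1*0) = -281*0 = 0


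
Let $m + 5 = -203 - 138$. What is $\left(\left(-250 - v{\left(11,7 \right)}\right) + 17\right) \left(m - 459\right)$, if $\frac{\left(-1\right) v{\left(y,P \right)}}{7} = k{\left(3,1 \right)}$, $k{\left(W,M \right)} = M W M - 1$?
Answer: $176295$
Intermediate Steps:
$k{\left(W,M \right)} = -1 + W M^{2}$ ($k{\left(W,M \right)} = W M^{2} - 1 = -1 + W M^{2}$)
$v{\left(y,P \right)} = -14$ ($v{\left(y,P \right)} = - 7 \left(-1 + 3 \cdot 1^{2}\right) = - 7 \left(-1 + 3 \cdot 1\right) = - 7 \left(-1 + 3\right) = \left(-7\right) 2 = -14$)
$m = -346$ ($m = -5 - 341 = -346$)
$\left(\left(-250 - v{\left(11,7 \right)}\right) + 17\right) \left(m - 459\right) = \left(\left(-250 - -14\right) + 17\right) \left(-346 - 459\right) = \left(\left(-250 + 14\right) + 17\right) \left(-805\right) = \left(-236 + 17\right) \left(-805\right) = \left(-219\right) \left(-805\right) = 176295$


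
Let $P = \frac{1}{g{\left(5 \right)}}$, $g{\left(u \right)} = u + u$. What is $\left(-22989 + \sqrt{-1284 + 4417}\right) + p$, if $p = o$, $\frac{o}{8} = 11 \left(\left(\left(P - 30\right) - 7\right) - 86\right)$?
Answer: $- \frac{169021}{5} + \sqrt{3133} \approx -33748.0$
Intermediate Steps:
$g{\left(u \right)} = 2 u$
$P = \frac{1}{10}$ ($P = \frac{1}{2 \cdot 5} = \frac{1}{10} \approx 0.1$)
$o = - \frac{54076}{5}$ ($o = 8 \cdot 11 \left(\left(\left(\frac{1}{10} - 30\right) - 7\right) - 86\right) = 8 \cdot 11 \left(\left(- \frac{299}{10} - 7\right) - 86\right) = 8 \cdot 11 \left(- \frac{369}{10} - 86\right) = 8 \cdot 11 \left(- \frac{1229}{10}\right) = 8 \left(- \frac{13519}{10}\right) = - \frac{54076}{5} \approx -10815.0$)
$p = - \frac{54076}{5} \approx -10815.0$
$\left(-22989 + \sqrt{-1284 + 4417}\right) + p = \left(-22989 + \sqrt{-1284 + 4417}\right) - \frac{54076}{5} = \left(-22989 + \sqrt{3133}\right) - \frac{54076}{5} = - \frac{169021}{5} + \sqrt{3133}$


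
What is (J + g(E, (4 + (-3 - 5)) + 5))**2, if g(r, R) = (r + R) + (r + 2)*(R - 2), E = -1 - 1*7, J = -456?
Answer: 208849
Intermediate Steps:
E = -8 (E = -1 - 7 = -8)
g(r, R) = R + r + (-2 + R)*(2 + r) (g(r, R) = (R + r) + (2 + r)*(-2 + R) = (R + r) + (-2 + R)*(2 + r) = R + r + (-2 + R)*(2 + r))
(J + g(E, (4 + (-3 - 5)) + 5))**2 = (-456 + (-4 - 1*(-8) + 3*((4 + (-3 - 5)) + 5) + ((4 + (-3 - 5)) + 5)*(-8)))**2 = (-456 + (-4 + 8 + 3*((4 - 8) + 5) + ((4 - 8) + 5)*(-8)))**2 = (-456 + (-4 + 8 + 3*(-4 + 5) + (-4 + 5)*(-8)))**2 = (-456 + (-4 + 8 + 3*1 + 1*(-8)))**2 = (-456 + (-4 + 8 + 3 - 8))**2 = (-456 - 1)**2 = (-457)**2 = 208849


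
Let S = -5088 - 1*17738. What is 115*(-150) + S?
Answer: -40076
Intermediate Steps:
S = -22826 (S = -5088 - 17738 = -22826)
115*(-150) + S = 115*(-150) - 22826 = -17250 - 22826 = -40076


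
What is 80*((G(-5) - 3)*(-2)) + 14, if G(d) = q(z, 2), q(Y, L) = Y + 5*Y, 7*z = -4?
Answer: 7298/7 ≈ 1042.6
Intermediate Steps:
z = -4/7 (z = (1/7)*(-4) = -4/7 ≈ -0.57143)
q(Y, L) = 6*Y
G(d) = -24/7 (G(d) = 6*(-4/7) = -24/7)
80*((G(-5) - 3)*(-2)) + 14 = 80*((-24/7 - 3)*(-2)) + 14 = 80*(-45/7*(-2)) + 14 = 80*(90/7) + 14 = 7200/7 + 14 = 7298/7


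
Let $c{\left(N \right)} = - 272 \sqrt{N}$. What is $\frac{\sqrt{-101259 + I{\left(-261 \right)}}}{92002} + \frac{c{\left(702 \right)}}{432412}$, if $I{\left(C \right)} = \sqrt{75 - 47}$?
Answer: $- \frac{12 \sqrt{78}}{6359} + \frac{i \sqrt{101259 - 2 \sqrt{7}}}{92002} \approx -0.016666 + 0.0034587 i$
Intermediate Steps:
$I{\left(C \right)} = 2 \sqrt{7}$ ($I{\left(C \right)} = \sqrt{28} = 2 \sqrt{7}$)
$\frac{\sqrt{-101259 + I{\left(-261 \right)}}}{92002} + \frac{c{\left(702 \right)}}{432412} = \frac{\sqrt{-101259 + 2 \sqrt{7}}}{92002} + \frac{\left(-272\right) \sqrt{702}}{432412} = \sqrt{-101259 + 2 \sqrt{7}} \cdot \frac{1}{92002} + - 272 \cdot 3 \sqrt{78} \cdot \frac{1}{432412} = \frac{\sqrt{-101259 + 2 \sqrt{7}}}{92002} + - 816 \sqrt{78} \cdot \frac{1}{432412} = \frac{\sqrt{-101259 + 2 \sqrt{7}}}{92002} - \frac{12 \sqrt{78}}{6359} = - \frac{12 \sqrt{78}}{6359} + \frac{\sqrt{-101259 + 2 \sqrt{7}}}{92002}$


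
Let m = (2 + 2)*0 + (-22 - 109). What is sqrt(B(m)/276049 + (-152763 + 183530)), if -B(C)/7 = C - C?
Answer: sqrt(30767) ≈ 175.41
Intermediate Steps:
m = -131 (m = 4*0 - 131 = 0 - 131 = -131)
B(C) = 0 (B(C) = -7*(C - C) = -7*0 = 0)
sqrt(B(m)/276049 + (-152763 + 183530)) = sqrt(0/276049 + (-152763 + 183530)) = sqrt(0*(1/276049) + 30767) = sqrt(0 + 30767) = sqrt(30767)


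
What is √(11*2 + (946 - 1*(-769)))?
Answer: 3*√193 ≈ 41.677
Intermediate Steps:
√(11*2 + (946 - 1*(-769))) = √(22 + (946 + 769)) = √(22 + 1715) = √1737 = 3*√193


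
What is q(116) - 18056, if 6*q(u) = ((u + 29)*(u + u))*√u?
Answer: -18056 + 33640*√29/3 ≈ 42330.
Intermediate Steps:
q(u) = u^(3/2)*(29 + u)/3 (q(u) = (((u + 29)*(u + u))*√u)/6 = (((29 + u)*(2*u))*√u)/6 = ((2*u*(29 + u))*√u)/6 = (2*u^(3/2)*(29 + u))/6 = u^(3/2)*(29 + u)/3)
q(116) - 18056 = 116^(3/2)*(29 + 116)/3 - 18056 = (⅓)*(232*√29)*145 - 18056 = 33640*√29/3 - 18056 = -18056 + 33640*√29/3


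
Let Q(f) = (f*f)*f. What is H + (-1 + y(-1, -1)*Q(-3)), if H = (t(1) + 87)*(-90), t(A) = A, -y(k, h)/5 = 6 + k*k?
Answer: -6976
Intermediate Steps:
y(k, h) = -30 - 5*k² (y(k, h) = -5*(6 + k*k) = -5*(6 + k²) = -30 - 5*k²)
Q(f) = f³ (Q(f) = f²*f = f³)
H = -7920 (H = (1 + 87)*(-90) = 88*(-90) = -7920)
H + (-1 + y(-1, -1)*Q(-3)) = -7920 + (-1 + (-30 - 5*(-1)²)*(-3)³) = -7920 + (-1 + (-30 - 5*1)*(-27)) = -7920 + (-1 + (-30 - 5)*(-27)) = -7920 + (-1 - 35*(-27)) = -7920 + (-1 + 945) = -7920 + 944 = -6976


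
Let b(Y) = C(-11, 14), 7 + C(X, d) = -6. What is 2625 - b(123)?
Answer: 2638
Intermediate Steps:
C(X, d) = -13 (C(X, d) = -7 - 6 = -13)
b(Y) = -13
2625 - b(123) = 2625 - 1*(-13) = 2625 + 13 = 2638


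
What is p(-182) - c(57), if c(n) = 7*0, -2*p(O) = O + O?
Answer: 182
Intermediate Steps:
p(O) = -O (p(O) = -(O + O)/2 = -O)
c(n) = 0
p(-182) - c(57) = -1*(-182) - 1*0 = 182 + 0 = 182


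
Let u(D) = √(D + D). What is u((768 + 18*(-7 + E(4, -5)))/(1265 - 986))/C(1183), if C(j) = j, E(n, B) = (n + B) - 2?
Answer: 2*√186/15717 ≈ 0.0017355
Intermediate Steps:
E(n, B) = -2 + B + n (E(n, B) = (B + n) - 2 = -2 + B + n)
u(D) = √2*√D (u(D) = √(2*D) = √2*√D)
u((768 + 18*(-7 + E(4, -5)))/(1265 - 986))/C(1183) = (√2*√((768 + 18*(-7 + (-2 - 5 + 4)))/(1265 - 986)))/1183 = (√2*√((768 + 18*(-7 - 3))/279))*(1/1183) = (√2*√((768 + 18*(-10))*(1/279)))*(1/1183) = (√2*√((768 - 180)*(1/279)))*(1/1183) = (√2*√(588*(1/279)))*(1/1183) = (√2*√(196/93))*(1/1183) = (√2*(14*√93/93))*(1/1183) = (14*√186/93)*(1/1183) = 2*√186/15717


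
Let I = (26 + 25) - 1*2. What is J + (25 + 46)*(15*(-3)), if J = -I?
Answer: -3244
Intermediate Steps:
I = 49 (I = 51 - 2 = 49)
J = -49 (J = -1*49 = -49)
J + (25 + 46)*(15*(-3)) = -49 + (25 + 46)*(15*(-3)) = -49 + 71*(-45) = -49 - 3195 = -3244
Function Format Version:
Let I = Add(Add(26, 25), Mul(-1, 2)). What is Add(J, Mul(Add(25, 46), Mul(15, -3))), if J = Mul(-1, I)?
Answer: -3244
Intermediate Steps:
I = 49 (I = Add(51, -2) = 49)
J = -49 (J = Mul(-1, 49) = -49)
Add(J, Mul(Add(25, 46), Mul(15, -3))) = Add(-49, Mul(Add(25, 46), Mul(15, -3))) = Add(-49, Mul(71, -45)) = Add(-49, -3195) = -3244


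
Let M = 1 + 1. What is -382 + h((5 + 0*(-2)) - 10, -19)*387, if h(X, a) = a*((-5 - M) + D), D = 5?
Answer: 14324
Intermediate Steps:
M = 2
h(X, a) = -2*a (h(X, a) = a*((-5 - 1*2) + 5) = a*((-5 - 2) + 5) = a*(-7 + 5) = a*(-2) = -2*a)
-382 + h((5 + 0*(-2)) - 10, -19)*387 = -382 - 2*(-19)*387 = -382 + 38*387 = -382 + 14706 = 14324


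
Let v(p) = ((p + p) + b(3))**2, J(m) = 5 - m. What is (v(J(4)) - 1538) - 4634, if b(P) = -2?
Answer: -6172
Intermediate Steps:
v(p) = (-2 + 2*p)**2 (v(p) = ((p + p) - 2)**2 = (2*p - 2)**2 = (-2 + 2*p)**2)
(v(J(4)) - 1538) - 4634 = (4*(-1 + (5 - 1*4))**2 - 1538) - 4634 = (4*(-1 + (5 - 4))**2 - 1538) - 4634 = (4*(-1 + 1)**2 - 1538) - 4634 = (4*0**2 - 1538) - 4634 = (4*0 - 1538) - 4634 = (0 - 1538) - 4634 = -1538 - 4634 = -6172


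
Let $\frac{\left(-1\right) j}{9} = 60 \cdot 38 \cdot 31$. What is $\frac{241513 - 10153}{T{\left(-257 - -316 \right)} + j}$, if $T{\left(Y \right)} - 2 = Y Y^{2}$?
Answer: $- \frac{231360}{430739} \approx -0.53712$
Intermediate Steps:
$T{\left(Y \right)} = 2 + Y^{3}$ ($T{\left(Y \right)} = 2 + Y Y^{2} = 2 + Y^{3}$)
$j = -636120$ ($j = - 9 \cdot 60 \cdot 38 \cdot 31 = - 9 \cdot 2280 \cdot 31 = \left(-9\right) 70680 = -636120$)
$\frac{241513 - 10153}{T{\left(-257 - -316 \right)} + j} = \frac{241513 - 10153}{\left(2 + \left(-257 - -316\right)^{3}\right) - 636120} = \frac{231360}{\left(2 + \left(-257 + 316\right)^{3}\right) - 636120} = \frac{231360}{\left(2 + 59^{3}\right) - 636120} = \frac{231360}{\left(2 + 205379\right) - 636120} = \frac{231360}{205381 - 636120} = \frac{231360}{-430739} = 231360 \left(- \frac{1}{430739}\right) = - \frac{231360}{430739}$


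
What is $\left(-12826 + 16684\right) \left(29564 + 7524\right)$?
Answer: $143085504$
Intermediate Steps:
$\left(-12826 + 16684\right) \left(29564 + 7524\right) = 3858 \cdot 37088 = 143085504$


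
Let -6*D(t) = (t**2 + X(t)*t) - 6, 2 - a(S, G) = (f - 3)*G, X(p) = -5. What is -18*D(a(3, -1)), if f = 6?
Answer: -18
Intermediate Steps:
a(S, G) = 2 - 3*G (a(S, G) = 2 - (6 - 3)*G = 2 - 3*G)
D(t) = 1 - t**2/6 + 5*t/6 (D(t) = -((t**2 - 5*t) - 6)/6 = -(-6 + t**2 - 5*t)/6 = 1 - t**2/6 + 5*t/6)
-18*D(a(3, -1)) = -18*(1 - (2 - 3*(-1))**2/6 + 5*(2 - 3*(-1))/6) = -18*(1 - (2 + 3)**2/6 + 5*(2 + 3)/6) = -18*(1 - 1/6*5**2 + (5/6)*5) = -18*(1 - 1/6*25 + 25/6) = -18*(1 - 25/6 + 25/6) = -18*1 = -18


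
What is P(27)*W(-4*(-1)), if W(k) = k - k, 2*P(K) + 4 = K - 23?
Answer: 0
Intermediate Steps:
P(K) = -27/2 + K/2 (P(K) = -2 + (K - 23)/2 = -2 + (-23 + K)/2 = -2 + (-23/2 + K/2) = -27/2 + K/2)
W(k) = 0
P(27)*W(-4*(-1)) = (-27/2 + (1/2)*27)*0 = (-27/2 + 27/2)*0 = 0*0 = 0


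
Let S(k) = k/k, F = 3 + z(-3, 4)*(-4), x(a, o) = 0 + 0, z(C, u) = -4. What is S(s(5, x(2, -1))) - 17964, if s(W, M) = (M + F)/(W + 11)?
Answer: -17963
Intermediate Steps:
x(a, o) = 0
F = 19 (F = 3 - 4*(-4) = 3 + 16 = 19)
s(W, M) = (19 + M)/(11 + W) (s(W, M) = (M + 19)/(W + 11) = (19 + M)/(11 + W))
S(k) = 1
S(s(5, x(2, -1))) - 17964 = 1 - 17964 = -17963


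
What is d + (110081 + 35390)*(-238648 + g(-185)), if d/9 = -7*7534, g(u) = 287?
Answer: -34675087673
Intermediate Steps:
d = -474642 (d = 9*(-7*7534) = 9*(-52738) = -474642)
d + (110081 + 35390)*(-238648 + g(-185)) = -474642 + (110081 + 35390)*(-238648 + 287) = -474642 + 145471*(-238361) = -474642 - 34674613031 = -34675087673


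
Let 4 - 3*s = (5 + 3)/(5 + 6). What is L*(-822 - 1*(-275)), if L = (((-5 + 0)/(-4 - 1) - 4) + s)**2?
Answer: -241227/121 ≈ -1993.6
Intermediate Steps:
s = 12/11 (s = 4/3 - (5 + 3)/(3*(5 + 6)) = 4/3 - 8/(3*11) = 4/3 - 1/3*8/11 = 4/3 - 8/33 = 12/11 ≈ 1.0909)
L = 441/121 (L = (((-5 + 0)/(-4 - 1) - 4) + 12/11)**2 = ((-5/(-5) - 4) + 12/11)**2 = ((-5*(-1/5) - 4) + 12/11)**2 = ((1 - 4) + 12/11)**2 = (-3 + 12/11)**2 = (-21/11)**2 = 441/121 ≈ 3.6446)
L*(-822 - 1*(-275)) = 441*(-822 - 1*(-275))/121 = 441*(-822 + 275)/121 = (441/121)*(-547) = -241227/121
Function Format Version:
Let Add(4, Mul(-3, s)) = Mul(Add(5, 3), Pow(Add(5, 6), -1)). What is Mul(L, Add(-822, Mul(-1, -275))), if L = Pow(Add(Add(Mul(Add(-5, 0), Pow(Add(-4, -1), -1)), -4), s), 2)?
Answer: Rational(-241227, 121) ≈ -1993.6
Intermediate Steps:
s = Rational(12, 11) (s = Add(Rational(4, 3), Mul(Rational(-1, 3), Mul(Add(5, 3), Pow(Add(5, 6), -1)))) = Add(Rational(4, 3), Mul(Rational(-1, 3), Mul(8, Pow(11, -1)))) = Add(Rational(4, 3), Mul(Rational(-1, 3), Mul(8, Rational(1, 11)))) = Add(Rational(4, 3), Mul(Rational(-1, 3), Rational(8, 11))) = Add(Rational(4, 3), Rational(-8, 33)) = Rational(12, 11) ≈ 1.0909)
L = Rational(441, 121) (L = Pow(Add(Add(Mul(Add(-5, 0), Pow(Add(-4, -1), -1)), -4), Rational(12, 11)), 2) = Pow(Add(Add(Mul(-5, Pow(-5, -1)), -4), Rational(12, 11)), 2) = Pow(Add(Add(Mul(-5, Rational(-1, 5)), -4), Rational(12, 11)), 2) = Pow(Add(Add(1, -4), Rational(12, 11)), 2) = Pow(Add(-3, Rational(12, 11)), 2) = Pow(Rational(-21, 11), 2) = Rational(441, 121) ≈ 3.6446)
Mul(L, Add(-822, Mul(-1, -275))) = Mul(Rational(441, 121), Add(-822, Mul(-1, -275))) = Mul(Rational(441, 121), Add(-822, 275)) = Mul(Rational(441, 121), -547) = Rational(-241227, 121)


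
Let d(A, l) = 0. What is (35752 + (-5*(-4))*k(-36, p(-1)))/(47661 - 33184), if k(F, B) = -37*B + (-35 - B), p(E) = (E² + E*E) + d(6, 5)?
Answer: 33532/14477 ≈ 2.3162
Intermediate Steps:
p(E) = 2*E² (p(E) = (E² + E*E) + 0 = (E² + E²) + 0 = 2*E² + 0 = 2*E²)
k(F, B) = -35 - 38*B
(35752 + (-5*(-4))*k(-36, p(-1)))/(47661 - 33184) = (35752 + (-5*(-4))*(-35 - 76*(-1)²))/(47661 - 33184) = (35752 + 20*(-35 - 76))/14477 = (35752 + 20*(-35 - 38*2))*(1/14477) = (35752 + 20*(-35 - 76))*(1/14477) = (35752 + 20*(-111))*(1/14477) = (35752 - 2220)*(1/14477) = 33532*(1/14477) = 33532/14477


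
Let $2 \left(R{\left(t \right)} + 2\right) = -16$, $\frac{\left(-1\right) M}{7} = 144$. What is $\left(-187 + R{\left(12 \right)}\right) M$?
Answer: $198576$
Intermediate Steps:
$M = -1008$ ($M = \left(-7\right) 144 = -1008$)
$R{\left(t \right)} = -10$ ($R{\left(t \right)} = -2 + \frac{1}{2} \left(-16\right) = -2 - 8 = -10$)
$\left(-187 + R{\left(12 \right)}\right) M = \left(-187 - 10\right) \left(-1008\right) = \left(-197\right) \left(-1008\right) = 198576$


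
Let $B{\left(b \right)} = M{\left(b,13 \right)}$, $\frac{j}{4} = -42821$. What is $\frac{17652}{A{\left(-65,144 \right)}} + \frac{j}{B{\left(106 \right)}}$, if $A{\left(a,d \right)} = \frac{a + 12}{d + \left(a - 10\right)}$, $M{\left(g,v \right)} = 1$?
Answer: $- \frac{10296040}{53} \approx -1.9427 \cdot 10^{5}$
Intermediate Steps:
$j = -171284$ ($j = 4 \left(-42821\right) = -171284$)
$B{\left(b \right)} = 1$
$A{\left(a,d \right)} = \frac{12 + a}{-10 + a + d}$ ($A{\left(a,d \right)} = \frac{12 + a}{d + \left(-10 + a\right)} = \frac{12 + a}{-10 + a + d}$)
$\frac{17652}{A{\left(-65,144 \right)}} + \frac{j}{B{\left(106 \right)}} = \frac{17652}{\frac{1}{-10 - 65 + 144} \left(12 - 65\right)} - \frac{171284}{1} = \frac{17652}{\frac{1}{69} \left(-53\right)} - 171284 = \frac{17652}{- \frac{53}{69}} - 171284 = 17652 \left(- \frac{69}{53}\right) - 171284 = - \frac{1217988}{53} - 171284 = - \frac{10296040}{53}$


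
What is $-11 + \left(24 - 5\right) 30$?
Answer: $559$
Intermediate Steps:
$-11 + \left(24 - 5\right) 30 = -11 + 19 \cdot 30 = -11 + 570 = 559$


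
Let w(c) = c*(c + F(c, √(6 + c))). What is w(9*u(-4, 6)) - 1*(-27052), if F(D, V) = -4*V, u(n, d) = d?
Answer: 29968 - 432*√15 ≈ 28295.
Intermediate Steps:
w(c) = c*(c - 4*√(6 + c))
w(9*u(-4, 6)) - 1*(-27052) = (9*6)*(9*6 - 4*√(6 + 9*6)) - 1*(-27052) = 54*(54 - 4*√(6 + 54)) + 27052 = 54*(54 - 8*√15) + 27052 = (2916 - 432*√15) + 27052 = 29968 - 432*√15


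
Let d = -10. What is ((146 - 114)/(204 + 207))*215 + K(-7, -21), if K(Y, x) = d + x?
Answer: -5861/411 ≈ -14.260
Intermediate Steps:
K(Y, x) = -10 + x
((146 - 114)/(204 + 207))*215 + K(-7, -21) = ((146 - 114)/(204 + 207))*215 + (-10 - 21) = (32/411)*215 - 31 = 6880/411 - 31 = -5861/411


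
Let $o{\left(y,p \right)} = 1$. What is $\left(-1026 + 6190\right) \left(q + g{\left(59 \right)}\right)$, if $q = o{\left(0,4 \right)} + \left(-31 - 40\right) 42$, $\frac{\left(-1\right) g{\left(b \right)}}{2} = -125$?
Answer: $-14102884$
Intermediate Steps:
$g{\left(b \right)} = 250$ ($g{\left(b \right)} = \left(-2\right) \left(-125\right) = 250$)
$q = -2981$ ($q = 1 + \left(-31 - 40\right) 42 = 1 - 2982 = -2981$)
$\left(-1026 + 6190\right) \left(q + g{\left(59 \right)}\right) = \left(-1026 + 6190\right) \left(-2981 + 250\right) = 5164 \left(-2731\right) = -14102884$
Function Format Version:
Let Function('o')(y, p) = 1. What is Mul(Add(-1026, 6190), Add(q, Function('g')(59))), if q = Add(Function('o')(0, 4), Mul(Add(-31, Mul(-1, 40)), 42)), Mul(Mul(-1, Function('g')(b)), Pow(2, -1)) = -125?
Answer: -14102884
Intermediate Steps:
Function('g')(b) = 250 (Function('g')(b) = Mul(-2, -125) = 250)
q = -2981 (q = Add(1, Mul(Add(-31, Mul(-1, 40)), 42)) = Add(1, Mul(Add(-31, -40), 42)) = Add(1, Mul(-71, 42)) = Add(1, -2982) = -2981)
Mul(Add(-1026, 6190), Add(q, Function('g')(59))) = Mul(Add(-1026, 6190), Add(-2981, 250)) = Mul(5164, -2731) = -14102884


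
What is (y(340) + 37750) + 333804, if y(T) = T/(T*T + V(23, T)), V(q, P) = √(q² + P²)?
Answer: 4965166752549534/13363243871 - 340*√116129/13363243871 ≈ 3.7155e+5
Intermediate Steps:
V(q, P) = √(P² + q²)
y(T) = T/(T² + √(529 + T²)) (y(T) = T/(T*T + √(T² + 23²)) = T/(T² + √(T² + 529)) = T/(T² + √(529 + T²)))
(y(340) + 37750) + 333804 = (340/(340² + √(529 + 340²)) + 37750) + 333804 = (340/(115600 + √(529 + 115600)) + 37750) + 333804 = (340/(115600 + √116129) + 37750) + 333804 = (37750 + 340/(115600 + √116129)) + 333804 = 371554 + 340/(115600 + √116129)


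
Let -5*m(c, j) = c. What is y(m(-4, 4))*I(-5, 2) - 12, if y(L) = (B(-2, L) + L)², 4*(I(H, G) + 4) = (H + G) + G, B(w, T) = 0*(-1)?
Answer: -368/25 ≈ -14.720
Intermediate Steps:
m(c, j) = -c/5
B(w, T) = 0
I(H, G) = -4 + G/2 + H/4 (I(H, G) = -4 + ((H + G) + G)/4 = -4 + ((G + H) + G)/4 = -4 + (H + 2*G)/4 = -4 + (G/2 + H/4) = -4 + G/2 + H/4)
y(L) = L² (y(L) = (0 + L)² = L²)
y(m(-4, 4))*I(-5, 2) - 12 = (-⅕*(-4))²*(-4 + (½)*2 + (¼)*(-5)) - 12 = (⅘)²*(-4 + 1 - 5/4) - 12 = (16/25)*(-17/4) - 12 = -68/25 - 12 = -368/25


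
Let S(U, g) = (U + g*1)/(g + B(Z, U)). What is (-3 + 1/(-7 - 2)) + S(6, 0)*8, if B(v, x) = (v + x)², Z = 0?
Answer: -16/9 ≈ -1.7778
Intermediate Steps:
S(U, g) = (U + g)/(g + U²) (S(U, g) = (U + g*1)/(g + (0 + U)²) = (U + g)/(g + U²))
(-3 + 1/(-7 - 2)) + S(6, 0)*8 = (-3 + 1/(-7 - 2)) + ((6 + 0)/(0 + 6²))*8 = (-3 + 1/(-9)) + (6/(0 + 36))*8 = (-3 - ⅑) + (6/36)*8 = -28/9 + ((1/36)*6)*8 = -28/9 + (⅙)*8 = -28/9 + 4/3 = -16/9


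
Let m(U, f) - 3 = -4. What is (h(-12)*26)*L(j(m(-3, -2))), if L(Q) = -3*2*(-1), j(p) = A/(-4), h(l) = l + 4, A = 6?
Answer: -1248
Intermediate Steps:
m(U, f) = -1 (m(U, f) = 3 - 4 = -1)
h(l) = 4 + l
j(p) = -3/2 (j(p) = 6/(-4) = 6*(-¼) = -3/2)
L(Q) = 6 (L(Q) = -6*(-1) = 6)
(h(-12)*26)*L(j(m(-3, -2))) = ((4 - 12)*26)*6 = -8*26*6 = -208*6 = -1248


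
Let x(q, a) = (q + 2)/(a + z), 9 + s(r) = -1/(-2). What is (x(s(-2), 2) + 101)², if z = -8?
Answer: 1500625/144 ≈ 10421.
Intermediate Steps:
s(r) = -17/2 (s(r) = -9 - 1/(-2) = -9 - 1*(-½) = -9 + ½ = -17/2)
x(q, a) = (2 + q)/(-8 + a) (x(q, a) = (q + 2)/(a - 8) = (2 + q)/(-8 + a))
(x(s(-2), 2) + 101)² = ((2 - 17/2)/(-8 + 2) + 101)² = (-13/2/(-6) + 101)² = (-⅙*(-13/2) + 101)² = (13/12 + 101)² = (1225/12)² = 1500625/144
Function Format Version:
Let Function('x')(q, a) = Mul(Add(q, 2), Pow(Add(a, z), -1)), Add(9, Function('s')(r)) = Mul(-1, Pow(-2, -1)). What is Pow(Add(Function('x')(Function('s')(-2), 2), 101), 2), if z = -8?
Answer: Rational(1500625, 144) ≈ 10421.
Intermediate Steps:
Function('s')(r) = Rational(-17, 2) (Function('s')(r) = Add(-9, Mul(-1, Pow(-2, -1))) = Add(-9, Mul(-1, Rational(-1, 2))) = Add(-9, Rational(1, 2)) = Rational(-17, 2))
Function('x')(q, a) = Mul(Pow(Add(-8, a), -1), Add(2, q)) (Function('x')(q, a) = Mul(Add(q, 2), Pow(Add(a, -8), -1)) = Mul(Add(2, q), Pow(Add(-8, a), -1)) = Mul(Pow(Add(-8, a), -1), Add(2, q)))
Pow(Add(Function('x')(Function('s')(-2), 2), 101), 2) = Pow(Add(Mul(Pow(Add(-8, 2), -1), Add(2, Rational(-17, 2))), 101), 2) = Pow(Add(Mul(Pow(-6, -1), Rational(-13, 2)), 101), 2) = Pow(Add(Mul(Rational(-1, 6), Rational(-13, 2)), 101), 2) = Pow(Add(Rational(13, 12), 101), 2) = Pow(Rational(1225, 12), 2) = Rational(1500625, 144)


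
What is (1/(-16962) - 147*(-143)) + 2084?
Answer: 391907009/16962 ≈ 23105.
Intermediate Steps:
(1/(-16962) - 147*(-143)) + 2084 = (-1/16962 + 21021) + 2084 = 356558201/16962 + 2084 = 391907009/16962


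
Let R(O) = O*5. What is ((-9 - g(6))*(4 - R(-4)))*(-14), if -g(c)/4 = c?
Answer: -5040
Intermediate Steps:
g(c) = -4*c
R(O) = 5*O
((-9 - g(6))*(4 - R(-4)))*(-14) = ((-9 - (-4)*6)*(4 - 5*(-4)))*(-14) = ((-9 - 1*(-24))*(4 - 1*(-20)))*(-14) = ((-9 + 24)*(4 + 20))*(-14) = (15*24)*(-14) = 360*(-14) = -5040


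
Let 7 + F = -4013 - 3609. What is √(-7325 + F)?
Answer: I*√14954 ≈ 122.29*I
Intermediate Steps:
F = -7629 (F = -7 + (-4013 - 3609) = -7 - 7622 = -7629)
√(-7325 + F) = √(-7325 - 7629) = √(-14954) = I*√14954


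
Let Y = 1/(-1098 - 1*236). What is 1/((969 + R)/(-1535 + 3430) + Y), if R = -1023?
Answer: -2527930/73931 ≈ -34.193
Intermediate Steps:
Y = -1/1334 (Y = 1/(-1098 - 236) = 1/(-1334) = -1/1334 ≈ -0.00074963)
1/((969 + R)/(-1535 + 3430) + Y) = 1/((969 - 1023)/(-1535 + 3430) - 1/1334) = 1/(-54/1895 - 1/1334) = 1/(-73931/2527930) = -2527930/73931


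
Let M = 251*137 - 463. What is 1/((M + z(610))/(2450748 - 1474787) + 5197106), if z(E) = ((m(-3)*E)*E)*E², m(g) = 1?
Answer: 975961/5210631212790 ≈ 1.8730e-7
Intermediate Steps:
M = 33924 (M = 34387 - 463 = 33924)
z(E) = E⁴ (z(E) = ((1*E)*E)*E² = (E*E)*E² = E²*E² = E⁴)
1/((M + z(610))/(2450748 - 1474787) + 5197106) = 1/((33924 + 610⁴)/(2450748 - 1474787) + 5197106) = 1/((33924 + 138458410000)/975961 + 5197106) = 1/(138458443924*(1/975961) + 5197106) = 1/(138458443924/975961 + 5197106) = 1/(5210631212790/975961) = 975961/5210631212790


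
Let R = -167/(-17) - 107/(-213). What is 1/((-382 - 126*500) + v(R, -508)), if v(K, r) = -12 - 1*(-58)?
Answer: -1/63336 ≈ -1.5789e-5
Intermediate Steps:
R = 37390/3621 (R = -167*(-1/17) - 107*(-1/213) = 167/17 + 107/213 = 37390/3621 ≈ 10.326)
v(K, r) = 46 (v(K, r) = -12 + 58 = 46)
1/((-382 - 126*500) + v(R, -508)) = 1/((-382 - 126*500) + 46) = 1/((-382 - 63000) + 46) = 1/(-63382 + 46) = 1/(-63336) = -1/63336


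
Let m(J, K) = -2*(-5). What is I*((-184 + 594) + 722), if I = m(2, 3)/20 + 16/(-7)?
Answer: -14150/7 ≈ -2021.4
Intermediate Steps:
m(J, K) = 10
I = -25/14 (I = 10/20 + 16/(-7) = 10*(1/20) + 16*(-1/7) = 1/2 - 16/7 = -25/14 ≈ -1.7857)
I*((-184 + 594) + 722) = -25*((-184 + 594) + 722)/14 = -25*(410 + 722)/14 = -25/14*1132 = -14150/7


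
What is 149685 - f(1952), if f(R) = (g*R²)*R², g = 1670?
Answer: -24245755675785035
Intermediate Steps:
f(R) = 1670*R⁴ (f(R) = (1670*R²)*R² = 1670*R⁴)
149685 - f(1952) = 149685 - 1670*1952⁴ = 149685 - 1670*14518416572416 = 149685 - 1*24245755675934720 = 149685 - 24245755675934720 = -24245755675785035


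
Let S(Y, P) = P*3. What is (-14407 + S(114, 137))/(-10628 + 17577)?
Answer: -13996/6949 ≈ -2.0141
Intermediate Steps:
S(Y, P) = 3*P
(-14407 + S(114, 137))/(-10628 + 17577) = (-14407 + 3*137)/(-10628 + 17577) = (-14407 + 411)/6949 = -13996*1/6949 = -13996/6949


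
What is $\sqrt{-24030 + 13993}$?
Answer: $i \sqrt{10037} \approx 100.18 i$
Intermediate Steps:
$\sqrt{-24030 + 13993} = \sqrt{-10037} = i \sqrt{10037}$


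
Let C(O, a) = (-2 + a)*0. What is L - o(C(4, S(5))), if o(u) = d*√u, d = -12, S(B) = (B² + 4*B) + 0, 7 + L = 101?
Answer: 94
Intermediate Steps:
L = 94 (L = -7 + 101 = 94)
S(B) = B² + 4*B
C(O, a) = 0
o(u) = -12*√u
L - o(C(4, S(5))) = 94 - (-12)*√0 = 94 - (-12)*0 = 94 - 1*0 = 94 + 0 = 94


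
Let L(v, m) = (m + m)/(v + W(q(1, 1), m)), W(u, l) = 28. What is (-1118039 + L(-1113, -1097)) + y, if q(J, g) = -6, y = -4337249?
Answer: -5918985286/1085 ≈ -5.4553e+6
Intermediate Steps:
L(v, m) = 2*m/(28 + v) (L(v, m) = (m + m)/(v + 28) = (2*m)/(28 + v) = 2*m/(28 + v))
(-1118039 + L(-1113, -1097)) + y = (-1118039 + 2*(-1097)/(28 - 1113)) - 4337249 = (-1118039 + 2*(-1097)/(-1085)) - 4337249 = (-1118039 + 2*(-1097)*(-1/1085)) - 4337249 = (-1118039 + 2194/1085) - 4337249 = -1213070121/1085 - 4337249 = -5918985286/1085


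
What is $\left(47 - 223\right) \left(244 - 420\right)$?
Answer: $30976$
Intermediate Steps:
$\left(47 - 223\right) \left(244 - 420\right) = \left(-176\right) \left(-176\right) = 30976$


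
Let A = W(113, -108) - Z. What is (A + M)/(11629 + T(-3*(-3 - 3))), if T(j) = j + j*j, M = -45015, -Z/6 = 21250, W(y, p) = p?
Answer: 82377/11971 ≈ 6.8814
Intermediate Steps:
Z = -127500 (Z = -6*21250 = -127500)
A = 127392 (A = -108 - 1*(-127500) = -108 + 127500 = 127392)
T(j) = j + j²
(A + M)/(11629 + T(-3*(-3 - 3))) = (127392 - 45015)/(11629 + (-3*(-3 - 3))*(1 - 3*(-3 - 3))) = 82377/(11629 + (-3*(-6))*(1 - 3*(-6))) = 82377/(11629 + 18*(1 + 18)) = 82377/(11629 + 18*19) = 82377/(11629 + 342) = 82377/11971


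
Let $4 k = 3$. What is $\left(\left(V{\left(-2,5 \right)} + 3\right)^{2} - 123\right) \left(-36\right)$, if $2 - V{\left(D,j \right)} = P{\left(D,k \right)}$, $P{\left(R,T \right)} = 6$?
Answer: $4392$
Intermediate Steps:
$k = \frac{3}{4}$ ($k = \frac{1}{4} \cdot 3 = \frac{3}{4} \approx 0.75$)
$V{\left(D,j \right)} = -4$ ($V{\left(D,j \right)} = 2 - 6 = -4$)
$\left(\left(V{\left(-2,5 \right)} + 3\right)^{2} - 123\right) \left(-36\right) = \left(\left(-4 + 3\right)^{2} - 123\right) \left(-36\right) = \left(\left(-1\right)^{2} - 123\right) \left(-36\right) = \left(1 - 123\right) \left(-36\right) = \left(-122\right) \left(-36\right) = 4392$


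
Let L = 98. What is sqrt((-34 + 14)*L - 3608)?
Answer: 8*I*sqrt(87) ≈ 74.619*I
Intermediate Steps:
sqrt((-34 + 14)*L - 3608) = sqrt((-34 + 14)*98 - 3608) = sqrt(-20*98 - 3608) = sqrt(-1960 - 3608) = sqrt(-5568) = 8*I*sqrt(87)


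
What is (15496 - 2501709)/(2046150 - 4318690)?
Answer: 2486213/2272540 ≈ 1.0940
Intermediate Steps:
(15496 - 2501709)/(2046150 - 4318690) = -2486213/(-2272540) = -2486213*(-1/2272540) = 2486213/2272540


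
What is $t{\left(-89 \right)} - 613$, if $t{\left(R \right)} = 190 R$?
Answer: $-17523$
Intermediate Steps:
$t{\left(-89 \right)} - 613 = 190 \left(-89\right) - 613 = -16910 - 613 = -17523$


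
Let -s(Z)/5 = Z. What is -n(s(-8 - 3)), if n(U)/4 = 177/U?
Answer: -708/55 ≈ -12.873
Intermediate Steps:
s(Z) = -5*Z
n(U) = 708/U (n(U) = 4*(177/U) = 708/U)
-n(s(-8 - 3)) = -708/((-5*(-8 - 3))) = -708/((-5*(-11))) = -708/55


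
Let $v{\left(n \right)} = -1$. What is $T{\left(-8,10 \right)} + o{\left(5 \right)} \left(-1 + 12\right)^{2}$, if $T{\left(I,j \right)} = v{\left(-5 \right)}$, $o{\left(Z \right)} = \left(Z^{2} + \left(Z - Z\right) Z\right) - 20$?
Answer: $604$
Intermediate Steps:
$o{\left(Z \right)} = -20 + Z^{2}$ ($o{\left(Z \right)} = \left(Z^{2} + 0 Z\right) - 20 = \left(Z^{2} + 0\right) - 20 = Z^{2} - 20 = -20 + Z^{2}$)
$T{\left(I,j \right)} = -1$
$T{\left(-8,10 \right)} + o{\left(5 \right)} \left(-1 + 12\right)^{2} = -1 + \left(-20 + 5^{2}\right) \left(-1 + 12\right)^{2} = -1 + \left(-20 + 25\right) 11^{2} = -1 + 5 \cdot 121 = -1 + 605 = 604$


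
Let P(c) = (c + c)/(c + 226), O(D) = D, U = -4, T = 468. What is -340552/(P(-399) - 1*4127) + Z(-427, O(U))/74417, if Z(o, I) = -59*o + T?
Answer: 4402615198185/53072195141 ≈ 82.955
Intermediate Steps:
P(c) = 2*c/(226 + c) (P(c) = (2*c)/(226 + c) = 2*c/(226 + c))
Z(o, I) = 468 - 59*o (Z(o, I) = -59*o + 468 = 468 - 59*o)
-340552/(P(-399) - 1*4127) + Z(-427, O(U))/74417 = -340552/(2*(-399)/(226 - 399) - 1*4127) + (468 - 59*(-427))/74417 = -340552/(2*(-399)/(-173) - 4127) + (468 + 25193)*(1/74417) = -340552/(2*(-399)*(-1/173) - 4127) + 25661*(1/74417) = -340552/(798/173 - 4127) + 25661/74417 = -340552/(-713173/173) + 25661/74417 = -340552*(-173/713173) + 25661/74417 = 58915496/713173 + 25661/74417 = 4402615198185/53072195141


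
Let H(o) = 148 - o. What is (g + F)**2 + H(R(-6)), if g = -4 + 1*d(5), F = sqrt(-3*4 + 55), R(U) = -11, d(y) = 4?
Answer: 202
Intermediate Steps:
F = sqrt(43) (F = sqrt(-12 + 55) = sqrt(43) ≈ 6.5574)
g = 0 (g = -4 + 1*4 = -4 + 4 = 0)
(g + F)**2 + H(R(-6)) = (0 + sqrt(43))**2 + (148 - 1*(-11)) = (sqrt(43))**2 + (148 + 11) = 43 + 159 = 202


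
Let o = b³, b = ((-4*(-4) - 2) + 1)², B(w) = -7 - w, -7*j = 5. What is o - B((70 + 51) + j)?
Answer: 79735266/7 ≈ 1.1391e+7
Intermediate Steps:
j = -5/7 (j = -⅐*5 = -5/7 ≈ -0.71429)
b = 225 (b = ((16 - 2) + 1)² = (14 + 1)² = 15² = 225)
o = 11390625 (o = 225³ = 11390625)
o - B((70 + 51) + j) = 11390625 - (-7 - ((70 + 51) - 5/7)) = 11390625 - (-7 - (121 - 5/7)) = 11390625 - (-7 - 1*842/7) = 11390625 - (-7 - 842/7) = 11390625 - 1*(-891/7) = 11390625 + 891/7 = 79735266/7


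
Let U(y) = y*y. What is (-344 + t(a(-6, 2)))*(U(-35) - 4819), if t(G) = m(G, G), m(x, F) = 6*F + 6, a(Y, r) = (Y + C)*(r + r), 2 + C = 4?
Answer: 1559796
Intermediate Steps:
C = 2 (C = -2 + 4 = 2)
a(Y, r) = 2*r*(2 + Y) (a(Y, r) = (Y + 2)*(r + r) = (2 + Y)*(2*r) = 2*r*(2 + Y))
m(x, F) = 6 + 6*F
t(G) = 6 + 6*G
U(y) = y²
(-344 + t(a(-6, 2)))*(U(-35) - 4819) = (-344 + (6 + 6*(2*2*(2 - 6))))*((-35)² - 4819) = (-344 + (6 + 6*(2*2*(-4))))*(1225 - 4819) = (-344 + (6 + 6*(-16)))*(-3594) = (-344 + (6 - 96))*(-3594) = (-344 - 90)*(-3594) = -434*(-3594) = 1559796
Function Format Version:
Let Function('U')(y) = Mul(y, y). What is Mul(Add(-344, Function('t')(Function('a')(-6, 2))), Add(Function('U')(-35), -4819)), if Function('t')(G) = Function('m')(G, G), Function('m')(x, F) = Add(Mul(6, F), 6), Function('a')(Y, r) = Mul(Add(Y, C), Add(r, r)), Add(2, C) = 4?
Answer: 1559796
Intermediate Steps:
C = 2 (C = Add(-2, 4) = 2)
Function('a')(Y, r) = Mul(2, r, Add(2, Y)) (Function('a')(Y, r) = Mul(Add(Y, 2), Add(r, r)) = Mul(Add(2, Y), Mul(2, r)) = Mul(2, r, Add(2, Y)))
Function('m')(x, F) = Add(6, Mul(6, F))
Function('t')(G) = Add(6, Mul(6, G))
Function('U')(y) = Pow(y, 2)
Mul(Add(-344, Function('t')(Function('a')(-6, 2))), Add(Function('U')(-35), -4819)) = Mul(Add(-344, Add(6, Mul(6, Mul(2, 2, Add(2, -6))))), Add(Pow(-35, 2), -4819)) = Mul(Add(-344, Add(6, Mul(6, Mul(2, 2, -4)))), Add(1225, -4819)) = Mul(Add(-344, Add(6, Mul(6, -16))), -3594) = Mul(Add(-344, Add(6, -96)), -3594) = Mul(Add(-344, -90), -3594) = Mul(-434, -3594) = 1559796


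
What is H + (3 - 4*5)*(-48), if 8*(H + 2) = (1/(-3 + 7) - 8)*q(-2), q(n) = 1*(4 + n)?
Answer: 12993/16 ≈ 812.06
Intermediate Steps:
q(n) = 4 + n
H = -63/16 (H = -2 + ((1/(-3 + 7) - 8)*(4 - 2))/8 = -2 + ((1/4 - 8)*2)/8 = -2 + (-31/4*2)/8 = -2 + (1/8)*(-31/2) = -2 - 31/16 = -63/16 ≈ -3.9375)
H + (3 - 4*5)*(-48) = -63/16 + (3 - 4*5)*(-48) = -63/16 + (3 - 20)*(-48) = -63/16 - 17*(-48) = -63/16 + 816 = 12993/16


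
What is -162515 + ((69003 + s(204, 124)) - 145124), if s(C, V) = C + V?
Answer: -238308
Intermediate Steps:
-162515 + ((69003 + s(204, 124)) - 145124) = -162515 + ((69003 + (204 + 124)) - 145124) = -162515 + ((69003 + 328) - 145124) = -162515 + (69331 - 145124) = -162515 - 75793 = -238308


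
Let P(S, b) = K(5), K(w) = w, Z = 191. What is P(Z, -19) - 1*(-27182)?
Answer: 27187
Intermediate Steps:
P(S, b) = 5
P(Z, -19) - 1*(-27182) = 5 - 1*(-27182) = 5 + 27182 = 27187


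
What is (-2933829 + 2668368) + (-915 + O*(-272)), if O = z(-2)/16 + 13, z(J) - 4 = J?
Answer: -269946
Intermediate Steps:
z(J) = 4 + J
O = 105/8 (O = (4 - 2)/16 + 13 = (1/16)*2 + 13 = ⅛ + 13 = 105/8 ≈ 13.125)
(-2933829 + 2668368) + (-915 + O*(-272)) = (-2933829 + 2668368) + (-915 + (105/8)*(-272)) = -265461 + (-915 - 3570) = -265461 - 4485 = -269946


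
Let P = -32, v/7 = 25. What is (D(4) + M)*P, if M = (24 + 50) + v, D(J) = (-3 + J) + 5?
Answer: -8160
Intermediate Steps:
v = 175 (v = 7*25 = 175)
D(J) = 2 + J
M = 249 (M = (24 + 50) + 175 = 74 + 175 = 249)
(D(4) + M)*P = ((2 + 4) + 249)*(-32) = (6 + 249)*(-32) = 255*(-32) = -8160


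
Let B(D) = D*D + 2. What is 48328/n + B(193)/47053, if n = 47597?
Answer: 4047013231/2239581641 ≈ 1.8070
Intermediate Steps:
B(D) = 2 + D**2 (B(D) = D**2 + 2 = 2 + D**2)
48328/n + B(193)/47053 = 48328/47597 + (2 + 193**2)/47053 = 48328*(1/47597) + (2 + 37249)*(1/47053) = 48328/47597 + 37251*(1/47053) = 48328/47597 + 37251/47053 = 4047013231/2239581641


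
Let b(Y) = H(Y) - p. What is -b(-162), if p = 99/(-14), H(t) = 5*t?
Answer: 11241/14 ≈ 802.93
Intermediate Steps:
p = -99/14 (p = 99*(-1/14) = -99/14 ≈ -7.0714)
b(Y) = 99/14 + 5*Y (b(Y) = 5*Y - 1*(-99/14) = 5*Y + 99/14 = 99/14 + 5*Y)
-b(-162) = -(99/14 + 5*(-162)) = -(99/14 - 810) = -1*(-11241/14) = 11241/14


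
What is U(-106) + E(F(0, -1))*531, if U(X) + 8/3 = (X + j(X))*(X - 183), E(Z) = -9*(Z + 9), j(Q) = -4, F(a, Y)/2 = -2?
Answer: 23677/3 ≈ 7892.3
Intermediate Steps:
F(a, Y) = -4 (F(a, Y) = 2*(-2) = -4)
E(Z) = -81 - 9*Z (E(Z) = -9*(9 + Z) = -81 - 9*Z)
U(X) = -8/3 + (-183 + X)*(-4 + X) (U(X) = -8/3 + (X - 4)*(X - 183) = -8/3 + (-4 + X)*(-183 + X) = -8/3 + (-183 + X)*(-4 + X))
U(-106) + E(F(0, -1))*531 = (2188/3 + (-106)² - 187*(-106)) + (-81 - 9*(-4))*531 = (2188/3 + 11236 + 19822) + (-81 + 36)*531 = 95362/3 - 45*531 = 95362/3 - 23895 = 23677/3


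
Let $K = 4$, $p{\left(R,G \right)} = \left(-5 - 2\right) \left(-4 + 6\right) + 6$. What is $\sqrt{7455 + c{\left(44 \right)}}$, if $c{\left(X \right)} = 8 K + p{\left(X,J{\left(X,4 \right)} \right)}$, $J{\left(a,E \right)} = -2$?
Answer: $3 \sqrt{831} \approx 86.481$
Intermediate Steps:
$p{\left(R,G \right)} = -8$ ($p{\left(R,G \right)} = \left(-7\right) 2 + 6 = -14 + 6 = -8$)
$c{\left(X \right)} = 24$ ($c{\left(X \right)} = 8 \cdot 4 - 8 = 32 - 8 = 24$)
$\sqrt{7455 + c{\left(44 \right)}} = \sqrt{7455 + 24} = \sqrt{7479} = 3 \sqrt{831}$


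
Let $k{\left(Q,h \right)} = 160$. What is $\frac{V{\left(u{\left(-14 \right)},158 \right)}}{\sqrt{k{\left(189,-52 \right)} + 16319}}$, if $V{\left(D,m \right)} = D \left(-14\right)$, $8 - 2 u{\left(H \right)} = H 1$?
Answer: $- \frac{154 \sqrt{1831}}{5493} \approx -1.1997$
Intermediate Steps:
$u{\left(H \right)} = 4 - \frac{H}{2}$ ($u{\left(H \right)} = 4 - \frac{H 1}{2} = 4 - \frac{H}{2}$)
$V{\left(D,m \right)} = - 14 D$
$\frac{V{\left(u{\left(-14 \right)},158 \right)}}{\sqrt{k{\left(189,-52 \right)} + 16319}} = \frac{\left(-14\right) \left(4 - -7\right)}{\sqrt{160 + 16319}} = \frac{\left(-14\right) \left(4 + 7\right)}{\sqrt{16479}} = \frac{\left(-14\right) 11}{3 \sqrt{1831}} = - 154 \frac{\sqrt{1831}}{5493} = - \frac{154 \sqrt{1831}}{5493}$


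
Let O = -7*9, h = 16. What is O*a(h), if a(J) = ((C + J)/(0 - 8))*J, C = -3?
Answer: 1638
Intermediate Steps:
a(J) = J*(3/8 - J/8) (a(J) = ((-3 + J)/(0 - 8))*J = ((-3 + J)/(-8))*J = ((-3 + J)*(-⅛))*J = (3/8 - J/8)*J = J*(3/8 - J/8))
O = -63
O*a(h) = -63*16*(3 - 1*16)/8 = -63*16*(3 - 16)/8 = -63*16*(-13)/8 = -63*(-26) = 1638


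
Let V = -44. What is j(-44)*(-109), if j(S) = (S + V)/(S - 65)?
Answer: -88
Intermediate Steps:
j(S) = (-44 + S)/(-65 + S) (j(S) = (S - 44)/(S - 65) = (-44 + S)/(-65 + S))
j(-44)*(-109) = ((-44 - 44)/(-65 - 44))*(-109) = (-88/(-109))*(-109) = -1/109*(-88)*(-109) = (88/109)*(-109) = -88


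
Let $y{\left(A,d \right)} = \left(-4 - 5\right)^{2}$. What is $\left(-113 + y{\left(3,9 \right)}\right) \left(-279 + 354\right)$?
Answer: $-2400$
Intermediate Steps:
$y{\left(A,d \right)} = 81$ ($y{\left(A,d \right)} = \left(-9\right)^{2} = 81$)
$\left(-113 + y{\left(3,9 \right)}\right) \left(-279 + 354\right) = \left(-113 + 81\right) \left(-279 + 354\right) = \left(-32\right) 75 = -2400$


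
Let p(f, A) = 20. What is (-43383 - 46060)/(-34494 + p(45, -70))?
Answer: 89443/34474 ≈ 2.5945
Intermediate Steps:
(-43383 - 46060)/(-34494 + p(45, -70)) = (-43383 - 46060)/(-34494 + 20) = -89443/(-34474) = -89443*(-1/34474) = 89443/34474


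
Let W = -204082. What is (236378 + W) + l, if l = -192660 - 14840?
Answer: -175204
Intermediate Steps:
l = -207500
(236378 + W) + l = (236378 - 204082) - 207500 = 32296 - 207500 = -175204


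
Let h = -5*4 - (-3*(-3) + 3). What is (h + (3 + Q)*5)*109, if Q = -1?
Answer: -2398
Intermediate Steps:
h = -32 (h = -20 - (9 + 3) = -20 - 1*12 = -20 - 12 = -32)
(h + (3 + Q)*5)*109 = (-32 + (3 - 1)*5)*109 = (-32 + 2*5)*109 = (-32 + 10)*109 = -22*109 = -2398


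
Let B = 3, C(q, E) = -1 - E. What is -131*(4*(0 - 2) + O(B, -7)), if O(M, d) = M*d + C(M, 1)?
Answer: 4061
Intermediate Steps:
O(M, d) = -2 + M*d (O(M, d) = M*d + (-1 - 1*1) = M*d + (-1 - 1) = M*d - 2 = -2 + M*d)
-131*(4*(0 - 2) + O(B, -7)) = -131*(4*(0 - 2) + (-2 + 3*(-7))) = -131*(4*(-2) + (-2 - 21)) = -131*(-8 - 23) = -131*(-31) = 4061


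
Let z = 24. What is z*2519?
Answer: 60456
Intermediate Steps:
z*2519 = 24*2519 = 60456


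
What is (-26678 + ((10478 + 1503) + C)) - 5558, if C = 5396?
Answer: -14859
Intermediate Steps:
(-26678 + ((10478 + 1503) + C)) - 5558 = (-26678 + ((10478 + 1503) + 5396)) - 5558 = (-26678 + (11981 + 5396)) - 5558 = (-26678 + 17377) - 5558 = -9301 - 5558 = -14859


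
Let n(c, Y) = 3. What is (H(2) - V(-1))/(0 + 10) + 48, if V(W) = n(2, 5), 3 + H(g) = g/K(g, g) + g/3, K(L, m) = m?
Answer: 1427/30 ≈ 47.567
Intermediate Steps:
H(g) = -2 + g/3 (H(g) = -3 + (g/g + g/3) = -3 + (1 + g*(⅓)) = -3 + (1 + g/3) = -2 + g/3)
V(W) = 3
(H(2) - V(-1))/(0 + 10) + 48 = ((-2 + (⅓)*2) - 1*3)/(0 + 10) + 48 = ((-2 + ⅔) - 3)/10 + 48 = (-4/3 - 3)/10 + 48 = (⅒)*(-13/3) + 48 = -13/30 + 48 = 1427/30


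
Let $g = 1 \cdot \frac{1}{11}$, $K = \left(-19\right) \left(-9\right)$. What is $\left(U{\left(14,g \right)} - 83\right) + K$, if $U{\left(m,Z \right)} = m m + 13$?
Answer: $297$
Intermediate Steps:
$K = 171$
$g = \frac{1}{11}$ ($g = 1 \cdot \frac{1}{11} = \frac{1}{11} \approx 0.090909$)
$U{\left(m,Z \right)} = 13 + m^{2}$ ($U{\left(m,Z \right)} = m^{2} + 13 = 13 + m^{2}$)
$\left(U{\left(14,g \right)} - 83\right) + K = \left(\left(13 + 14^{2}\right) - 83\right) + 171 = \left(\left(13 + 196\right) - 83\right) + 171 = \left(209 - 83\right) + 171 = 126 + 171 = 297$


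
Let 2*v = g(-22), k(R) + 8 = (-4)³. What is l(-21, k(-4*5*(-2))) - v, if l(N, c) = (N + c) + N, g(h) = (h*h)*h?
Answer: 5210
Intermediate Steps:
g(h) = h³ (g(h) = h²*h = h³)
k(R) = -72 (k(R) = -8 + (-4)³ = -8 - 64 = -72)
l(N, c) = c + 2*N
v = -5324 (v = (½)*(-22)³ = (½)*(-10648) = -5324)
l(-21, k(-4*5*(-2))) - v = (-72 + 2*(-21)) - 1*(-5324) = (-72 - 42) + 5324 = -114 + 5324 = 5210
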